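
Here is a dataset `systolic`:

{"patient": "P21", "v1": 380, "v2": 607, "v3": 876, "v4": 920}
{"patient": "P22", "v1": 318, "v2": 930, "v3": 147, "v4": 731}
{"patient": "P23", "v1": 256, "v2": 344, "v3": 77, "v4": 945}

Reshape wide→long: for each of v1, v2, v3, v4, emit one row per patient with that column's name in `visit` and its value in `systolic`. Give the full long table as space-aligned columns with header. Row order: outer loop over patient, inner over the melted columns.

Each (patient, column) pair becomes one row: 3 × 4 = 12 rows.
For example, (P21, v1) → systolic=380.

patient  visit  systolic
P21      v1     380     
P21      v2     607     
P21      v3     876     
P21      v4     920     
P22      v1     318     
P22      v2     930     
P22      v3     147     
P22      v4     731     
P23      v1     256     
P23      v2     344     
P23      v3     77      
P23      v4     945     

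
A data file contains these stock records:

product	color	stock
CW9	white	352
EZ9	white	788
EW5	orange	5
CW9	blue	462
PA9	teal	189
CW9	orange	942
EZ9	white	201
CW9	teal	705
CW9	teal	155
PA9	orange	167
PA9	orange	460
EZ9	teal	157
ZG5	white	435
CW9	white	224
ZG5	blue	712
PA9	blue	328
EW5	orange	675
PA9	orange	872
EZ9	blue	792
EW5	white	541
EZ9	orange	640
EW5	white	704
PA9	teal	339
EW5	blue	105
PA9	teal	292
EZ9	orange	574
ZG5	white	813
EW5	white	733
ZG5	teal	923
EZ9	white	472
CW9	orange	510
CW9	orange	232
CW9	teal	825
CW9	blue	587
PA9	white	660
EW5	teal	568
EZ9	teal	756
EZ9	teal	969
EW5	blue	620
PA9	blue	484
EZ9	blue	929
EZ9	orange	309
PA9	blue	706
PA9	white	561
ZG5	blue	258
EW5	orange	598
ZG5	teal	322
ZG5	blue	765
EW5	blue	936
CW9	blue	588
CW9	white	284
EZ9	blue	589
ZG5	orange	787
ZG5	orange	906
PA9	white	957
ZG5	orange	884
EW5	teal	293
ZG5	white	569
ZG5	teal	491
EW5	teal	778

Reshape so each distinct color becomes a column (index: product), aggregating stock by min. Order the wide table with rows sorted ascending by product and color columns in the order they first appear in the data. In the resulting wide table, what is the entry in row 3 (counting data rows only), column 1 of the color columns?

With rows sorted ascending by product, row 3 is product=EZ9. color columns in first-appearance order: white, orange, blue, teal; column 1 is white.
Long rows with product=EZ9, color=white: min(788, 201, 472) = 201.

201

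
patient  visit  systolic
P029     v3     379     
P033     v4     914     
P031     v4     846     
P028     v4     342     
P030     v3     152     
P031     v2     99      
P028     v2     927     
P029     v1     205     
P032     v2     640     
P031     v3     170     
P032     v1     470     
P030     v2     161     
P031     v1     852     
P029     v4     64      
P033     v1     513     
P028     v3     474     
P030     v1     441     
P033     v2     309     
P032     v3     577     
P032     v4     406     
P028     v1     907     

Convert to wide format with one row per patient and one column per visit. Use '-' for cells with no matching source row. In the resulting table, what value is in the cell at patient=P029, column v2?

-

No long-format row has patient=P029 and visit=v2, so the cell is -.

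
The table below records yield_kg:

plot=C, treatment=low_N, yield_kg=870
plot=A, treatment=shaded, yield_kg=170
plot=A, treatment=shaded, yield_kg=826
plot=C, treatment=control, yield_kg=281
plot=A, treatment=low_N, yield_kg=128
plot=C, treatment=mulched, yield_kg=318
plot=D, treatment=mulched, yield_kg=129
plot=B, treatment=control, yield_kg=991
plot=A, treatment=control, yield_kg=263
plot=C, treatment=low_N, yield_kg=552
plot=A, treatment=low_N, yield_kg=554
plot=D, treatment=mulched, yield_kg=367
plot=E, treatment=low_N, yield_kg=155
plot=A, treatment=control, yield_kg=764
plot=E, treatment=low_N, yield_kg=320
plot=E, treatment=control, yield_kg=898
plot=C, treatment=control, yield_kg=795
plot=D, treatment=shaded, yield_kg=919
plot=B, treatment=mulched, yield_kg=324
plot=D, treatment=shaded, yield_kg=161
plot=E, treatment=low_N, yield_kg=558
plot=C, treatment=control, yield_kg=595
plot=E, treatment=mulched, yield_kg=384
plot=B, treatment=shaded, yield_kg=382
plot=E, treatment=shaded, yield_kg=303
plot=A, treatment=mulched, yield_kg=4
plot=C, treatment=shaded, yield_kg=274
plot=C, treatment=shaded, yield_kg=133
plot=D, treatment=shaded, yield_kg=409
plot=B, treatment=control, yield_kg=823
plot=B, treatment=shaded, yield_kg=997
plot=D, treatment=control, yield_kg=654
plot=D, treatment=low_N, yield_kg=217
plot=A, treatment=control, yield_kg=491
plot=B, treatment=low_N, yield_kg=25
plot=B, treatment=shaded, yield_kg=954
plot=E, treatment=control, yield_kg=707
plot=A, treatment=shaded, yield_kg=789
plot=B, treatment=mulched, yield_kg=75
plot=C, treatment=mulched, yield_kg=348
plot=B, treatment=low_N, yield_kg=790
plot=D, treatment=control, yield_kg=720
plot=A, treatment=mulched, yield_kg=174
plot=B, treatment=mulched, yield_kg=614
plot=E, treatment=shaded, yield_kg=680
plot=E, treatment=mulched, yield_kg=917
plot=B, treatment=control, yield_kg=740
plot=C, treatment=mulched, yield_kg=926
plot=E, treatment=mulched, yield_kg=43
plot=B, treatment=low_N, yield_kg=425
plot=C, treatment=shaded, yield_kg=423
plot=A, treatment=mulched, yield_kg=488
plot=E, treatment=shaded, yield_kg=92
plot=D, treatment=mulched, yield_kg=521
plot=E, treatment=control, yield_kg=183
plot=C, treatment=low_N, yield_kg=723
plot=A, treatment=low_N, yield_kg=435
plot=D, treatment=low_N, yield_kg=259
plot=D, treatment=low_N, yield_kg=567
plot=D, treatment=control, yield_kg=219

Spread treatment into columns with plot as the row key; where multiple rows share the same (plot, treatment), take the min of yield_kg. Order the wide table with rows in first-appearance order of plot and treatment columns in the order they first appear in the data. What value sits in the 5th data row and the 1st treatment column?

With rows in first-appearance order of plot, row 5 is plot=E. treatment columns in first-appearance order: low_N, shaded, control, mulched; column 1 is low_N.
Long rows with plot=E, treatment=low_N: min(155, 320, 558) = 155.

155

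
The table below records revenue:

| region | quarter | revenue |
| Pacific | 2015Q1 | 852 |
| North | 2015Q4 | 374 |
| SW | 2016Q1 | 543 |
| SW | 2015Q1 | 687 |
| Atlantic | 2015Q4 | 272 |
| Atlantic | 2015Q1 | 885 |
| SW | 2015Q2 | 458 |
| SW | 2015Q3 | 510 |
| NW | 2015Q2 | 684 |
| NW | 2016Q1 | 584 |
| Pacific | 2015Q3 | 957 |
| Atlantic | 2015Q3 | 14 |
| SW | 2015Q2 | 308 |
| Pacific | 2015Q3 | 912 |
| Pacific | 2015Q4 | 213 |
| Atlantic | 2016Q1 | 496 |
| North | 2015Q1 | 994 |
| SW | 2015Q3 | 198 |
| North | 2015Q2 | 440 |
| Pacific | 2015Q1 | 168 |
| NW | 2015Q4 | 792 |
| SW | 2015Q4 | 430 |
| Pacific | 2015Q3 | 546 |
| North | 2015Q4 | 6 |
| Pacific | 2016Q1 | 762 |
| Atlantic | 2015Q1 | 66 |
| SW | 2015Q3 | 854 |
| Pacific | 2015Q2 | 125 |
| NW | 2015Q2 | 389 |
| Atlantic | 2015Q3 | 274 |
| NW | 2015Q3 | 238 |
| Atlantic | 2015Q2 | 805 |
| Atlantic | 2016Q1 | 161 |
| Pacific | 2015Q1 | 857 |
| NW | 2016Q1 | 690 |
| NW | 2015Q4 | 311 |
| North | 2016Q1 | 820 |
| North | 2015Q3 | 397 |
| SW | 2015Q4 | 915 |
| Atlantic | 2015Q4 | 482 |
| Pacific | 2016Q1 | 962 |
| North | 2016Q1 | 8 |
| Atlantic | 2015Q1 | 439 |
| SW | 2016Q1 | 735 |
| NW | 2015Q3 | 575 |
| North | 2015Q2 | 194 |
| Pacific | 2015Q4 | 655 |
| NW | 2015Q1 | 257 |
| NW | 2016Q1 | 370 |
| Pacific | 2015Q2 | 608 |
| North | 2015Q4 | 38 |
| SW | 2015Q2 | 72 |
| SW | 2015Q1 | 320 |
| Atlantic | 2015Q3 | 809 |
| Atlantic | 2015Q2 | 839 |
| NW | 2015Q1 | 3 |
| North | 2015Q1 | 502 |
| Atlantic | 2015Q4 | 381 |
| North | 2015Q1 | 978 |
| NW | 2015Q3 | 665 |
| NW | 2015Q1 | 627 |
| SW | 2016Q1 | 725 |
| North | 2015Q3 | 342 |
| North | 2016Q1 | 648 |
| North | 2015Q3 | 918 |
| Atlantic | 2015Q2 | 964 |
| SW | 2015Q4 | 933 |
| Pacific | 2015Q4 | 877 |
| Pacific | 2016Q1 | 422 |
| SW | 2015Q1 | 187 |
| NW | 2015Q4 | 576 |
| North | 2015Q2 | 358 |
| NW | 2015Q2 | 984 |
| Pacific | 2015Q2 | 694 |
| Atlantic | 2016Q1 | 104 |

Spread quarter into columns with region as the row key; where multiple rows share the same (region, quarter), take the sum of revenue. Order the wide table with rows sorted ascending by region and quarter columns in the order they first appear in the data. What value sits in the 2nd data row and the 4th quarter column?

2057

With rows sorted ascending by region, row 2 is region=NW. quarter columns in first-appearance order: 2015Q1, 2015Q4, 2016Q1, 2015Q2, 2015Q3; column 4 is 2015Q2.
Long rows with region=NW, quarter=2015Q2: 684 + 389 + 984 = 2057.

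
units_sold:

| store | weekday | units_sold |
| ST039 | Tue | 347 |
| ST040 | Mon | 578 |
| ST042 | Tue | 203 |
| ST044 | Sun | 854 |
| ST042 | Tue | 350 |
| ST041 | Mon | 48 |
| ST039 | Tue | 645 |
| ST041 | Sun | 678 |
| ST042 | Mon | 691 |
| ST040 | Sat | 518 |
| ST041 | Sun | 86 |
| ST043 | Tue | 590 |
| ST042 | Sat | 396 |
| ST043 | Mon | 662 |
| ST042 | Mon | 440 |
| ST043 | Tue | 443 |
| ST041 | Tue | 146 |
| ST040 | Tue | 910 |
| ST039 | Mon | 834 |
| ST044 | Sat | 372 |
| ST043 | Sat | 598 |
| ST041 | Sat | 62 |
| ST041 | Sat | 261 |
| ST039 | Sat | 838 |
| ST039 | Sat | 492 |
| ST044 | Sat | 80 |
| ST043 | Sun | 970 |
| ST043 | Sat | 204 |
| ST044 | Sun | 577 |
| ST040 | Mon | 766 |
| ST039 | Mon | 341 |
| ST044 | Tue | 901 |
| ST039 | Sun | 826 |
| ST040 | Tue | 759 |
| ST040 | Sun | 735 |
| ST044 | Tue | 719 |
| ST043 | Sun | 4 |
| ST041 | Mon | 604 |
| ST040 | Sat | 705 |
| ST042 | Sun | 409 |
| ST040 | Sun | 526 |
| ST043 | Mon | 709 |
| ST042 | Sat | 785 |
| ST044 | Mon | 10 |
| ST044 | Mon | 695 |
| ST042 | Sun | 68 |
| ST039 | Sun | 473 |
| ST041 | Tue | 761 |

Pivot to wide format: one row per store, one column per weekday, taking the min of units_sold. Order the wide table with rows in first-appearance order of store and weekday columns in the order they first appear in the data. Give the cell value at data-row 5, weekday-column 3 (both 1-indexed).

With rows in first-appearance order of store, row 5 is store=ST041. weekday columns in first-appearance order: Tue, Mon, Sun, Sat; column 3 is Sun.
Long rows with store=ST041, weekday=Sun: min(678, 86) = 86.

86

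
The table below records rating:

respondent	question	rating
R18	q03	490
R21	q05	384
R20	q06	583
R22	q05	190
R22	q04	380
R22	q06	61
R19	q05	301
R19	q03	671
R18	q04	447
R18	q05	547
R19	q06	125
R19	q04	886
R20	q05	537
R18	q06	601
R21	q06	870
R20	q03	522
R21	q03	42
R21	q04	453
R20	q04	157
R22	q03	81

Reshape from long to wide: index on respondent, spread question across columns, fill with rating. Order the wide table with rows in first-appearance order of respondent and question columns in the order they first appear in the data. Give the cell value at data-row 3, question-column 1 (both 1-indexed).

522

With rows in first-appearance order of respondent, row 3 is respondent=R20. question columns in first-appearance order: q03, q05, q06, q04; column 1 is q03.
Long rows with respondent=R20, question=q03: rating = 522.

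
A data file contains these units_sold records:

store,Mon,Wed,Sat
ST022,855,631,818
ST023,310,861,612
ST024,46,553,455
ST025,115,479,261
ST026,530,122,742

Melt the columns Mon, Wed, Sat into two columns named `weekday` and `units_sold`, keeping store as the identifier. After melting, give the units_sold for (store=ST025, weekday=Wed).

479

Unpivoting turns each (store, wide-column) pair into one long row.
The wide cell at row ST025, column Wed holds 479, so the long row (ST025, Wed) has units_sold=479.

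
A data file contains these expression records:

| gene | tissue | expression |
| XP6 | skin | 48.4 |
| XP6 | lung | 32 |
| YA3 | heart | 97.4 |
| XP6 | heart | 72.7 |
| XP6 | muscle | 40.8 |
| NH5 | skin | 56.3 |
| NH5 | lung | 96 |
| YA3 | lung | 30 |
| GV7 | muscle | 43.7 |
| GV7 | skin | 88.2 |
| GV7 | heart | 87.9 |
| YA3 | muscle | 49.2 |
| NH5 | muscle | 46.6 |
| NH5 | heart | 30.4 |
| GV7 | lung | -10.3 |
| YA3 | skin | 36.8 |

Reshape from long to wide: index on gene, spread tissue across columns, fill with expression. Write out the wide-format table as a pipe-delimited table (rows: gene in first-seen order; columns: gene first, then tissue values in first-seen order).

| gene | skin | lung | heart | muscle |
| XP6 | 48.4 | 32 | 72.7 | 40.8 |
| YA3 | 36.8 | 30 | 97.4 | 49.2 |
| NH5 | 56.3 | 96 | 30.4 | 46.6 |
| GV7 | 88.2 | -10.3 | 87.9 | 43.7 |

Columns: gene plus the 4 distinct tissue values (skin, lung, heart, muscle).
For example, row XP6 column skin takes expression=48.4 from the long row (XP6, skin).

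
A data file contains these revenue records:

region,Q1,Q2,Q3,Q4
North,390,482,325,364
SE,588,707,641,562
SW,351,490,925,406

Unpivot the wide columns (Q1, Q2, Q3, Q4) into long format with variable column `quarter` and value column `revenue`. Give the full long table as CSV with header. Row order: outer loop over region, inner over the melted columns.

region,quarter,revenue
North,Q1,390
North,Q2,482
North,Q3,325
North,Q4,364
SE,Q1,588
SE,Q2,707
SE,Q3,641
SE,Q4,562
SW,Q1,351
SW,Q2,490
SW,Q3,925
SW,Q4,406

Each (region, column) pair becomes one row: 3 × 4 = 12 rows.
For example, (North, Q1) → revenue=390.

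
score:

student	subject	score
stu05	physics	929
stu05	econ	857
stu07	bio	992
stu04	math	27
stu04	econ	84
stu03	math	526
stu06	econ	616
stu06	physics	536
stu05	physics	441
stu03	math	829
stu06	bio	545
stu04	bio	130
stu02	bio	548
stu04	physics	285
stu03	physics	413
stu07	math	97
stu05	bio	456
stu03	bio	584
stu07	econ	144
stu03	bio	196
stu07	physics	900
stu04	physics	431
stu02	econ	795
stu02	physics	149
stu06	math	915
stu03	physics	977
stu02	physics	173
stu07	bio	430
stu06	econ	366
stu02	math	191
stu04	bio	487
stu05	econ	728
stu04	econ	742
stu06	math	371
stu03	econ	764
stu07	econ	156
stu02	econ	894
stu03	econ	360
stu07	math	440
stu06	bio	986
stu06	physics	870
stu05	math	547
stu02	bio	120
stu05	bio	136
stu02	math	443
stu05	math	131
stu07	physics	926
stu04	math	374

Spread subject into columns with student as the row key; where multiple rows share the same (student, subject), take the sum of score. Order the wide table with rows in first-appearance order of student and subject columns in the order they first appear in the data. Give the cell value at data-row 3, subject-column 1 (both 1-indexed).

716

With rows in first-appearance order of student, row 3 is student=stu04. subject columns in first-appearance order: physics, econ, bio, math; column 1 is physics.
Long rows with student=stu04, subject=physics: 285 + 431 = 716.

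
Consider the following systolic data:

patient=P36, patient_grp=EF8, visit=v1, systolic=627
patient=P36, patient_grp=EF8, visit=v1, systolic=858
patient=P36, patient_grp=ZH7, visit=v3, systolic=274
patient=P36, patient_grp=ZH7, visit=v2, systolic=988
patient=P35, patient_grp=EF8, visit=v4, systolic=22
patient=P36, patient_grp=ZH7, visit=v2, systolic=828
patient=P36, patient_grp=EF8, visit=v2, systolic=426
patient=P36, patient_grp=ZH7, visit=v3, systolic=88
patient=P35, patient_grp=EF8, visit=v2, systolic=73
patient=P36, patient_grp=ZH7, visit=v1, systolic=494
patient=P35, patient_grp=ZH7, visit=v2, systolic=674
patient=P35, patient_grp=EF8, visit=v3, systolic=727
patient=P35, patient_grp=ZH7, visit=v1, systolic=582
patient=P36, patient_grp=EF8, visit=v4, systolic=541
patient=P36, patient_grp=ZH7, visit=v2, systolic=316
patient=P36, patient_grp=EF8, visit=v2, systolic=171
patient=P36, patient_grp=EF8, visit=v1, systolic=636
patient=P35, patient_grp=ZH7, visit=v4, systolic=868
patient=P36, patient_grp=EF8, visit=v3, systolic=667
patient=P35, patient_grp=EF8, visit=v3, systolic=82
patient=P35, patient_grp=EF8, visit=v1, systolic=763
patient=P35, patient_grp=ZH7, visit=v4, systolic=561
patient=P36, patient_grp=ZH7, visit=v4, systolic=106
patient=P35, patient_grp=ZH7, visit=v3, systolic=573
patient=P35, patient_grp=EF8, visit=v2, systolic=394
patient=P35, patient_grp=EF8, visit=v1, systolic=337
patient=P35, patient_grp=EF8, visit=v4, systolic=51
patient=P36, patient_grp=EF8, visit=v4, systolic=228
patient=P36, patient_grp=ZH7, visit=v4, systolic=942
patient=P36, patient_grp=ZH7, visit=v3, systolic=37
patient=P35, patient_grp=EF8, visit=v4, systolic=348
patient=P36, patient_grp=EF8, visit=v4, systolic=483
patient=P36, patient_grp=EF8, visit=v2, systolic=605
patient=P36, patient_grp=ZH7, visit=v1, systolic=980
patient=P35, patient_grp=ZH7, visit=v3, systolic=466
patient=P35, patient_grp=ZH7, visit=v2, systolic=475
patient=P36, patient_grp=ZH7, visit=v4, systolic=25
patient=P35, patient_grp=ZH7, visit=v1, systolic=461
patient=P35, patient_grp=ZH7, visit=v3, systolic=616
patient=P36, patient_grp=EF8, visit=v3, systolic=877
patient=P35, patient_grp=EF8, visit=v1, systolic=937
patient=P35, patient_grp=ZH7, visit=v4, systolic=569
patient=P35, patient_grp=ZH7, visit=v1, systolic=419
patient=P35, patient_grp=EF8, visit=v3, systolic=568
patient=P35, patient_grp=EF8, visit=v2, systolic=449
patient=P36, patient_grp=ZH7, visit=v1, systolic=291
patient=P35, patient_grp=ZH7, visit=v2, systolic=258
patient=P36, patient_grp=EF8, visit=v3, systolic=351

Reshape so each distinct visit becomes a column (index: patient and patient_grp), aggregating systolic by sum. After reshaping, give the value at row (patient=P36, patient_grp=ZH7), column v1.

Rows with patient=P36, patient_grp=ZH7 and visit=v1: systolic values are 494, 980, 291.
494 + 980 + 291 = 1765.

1765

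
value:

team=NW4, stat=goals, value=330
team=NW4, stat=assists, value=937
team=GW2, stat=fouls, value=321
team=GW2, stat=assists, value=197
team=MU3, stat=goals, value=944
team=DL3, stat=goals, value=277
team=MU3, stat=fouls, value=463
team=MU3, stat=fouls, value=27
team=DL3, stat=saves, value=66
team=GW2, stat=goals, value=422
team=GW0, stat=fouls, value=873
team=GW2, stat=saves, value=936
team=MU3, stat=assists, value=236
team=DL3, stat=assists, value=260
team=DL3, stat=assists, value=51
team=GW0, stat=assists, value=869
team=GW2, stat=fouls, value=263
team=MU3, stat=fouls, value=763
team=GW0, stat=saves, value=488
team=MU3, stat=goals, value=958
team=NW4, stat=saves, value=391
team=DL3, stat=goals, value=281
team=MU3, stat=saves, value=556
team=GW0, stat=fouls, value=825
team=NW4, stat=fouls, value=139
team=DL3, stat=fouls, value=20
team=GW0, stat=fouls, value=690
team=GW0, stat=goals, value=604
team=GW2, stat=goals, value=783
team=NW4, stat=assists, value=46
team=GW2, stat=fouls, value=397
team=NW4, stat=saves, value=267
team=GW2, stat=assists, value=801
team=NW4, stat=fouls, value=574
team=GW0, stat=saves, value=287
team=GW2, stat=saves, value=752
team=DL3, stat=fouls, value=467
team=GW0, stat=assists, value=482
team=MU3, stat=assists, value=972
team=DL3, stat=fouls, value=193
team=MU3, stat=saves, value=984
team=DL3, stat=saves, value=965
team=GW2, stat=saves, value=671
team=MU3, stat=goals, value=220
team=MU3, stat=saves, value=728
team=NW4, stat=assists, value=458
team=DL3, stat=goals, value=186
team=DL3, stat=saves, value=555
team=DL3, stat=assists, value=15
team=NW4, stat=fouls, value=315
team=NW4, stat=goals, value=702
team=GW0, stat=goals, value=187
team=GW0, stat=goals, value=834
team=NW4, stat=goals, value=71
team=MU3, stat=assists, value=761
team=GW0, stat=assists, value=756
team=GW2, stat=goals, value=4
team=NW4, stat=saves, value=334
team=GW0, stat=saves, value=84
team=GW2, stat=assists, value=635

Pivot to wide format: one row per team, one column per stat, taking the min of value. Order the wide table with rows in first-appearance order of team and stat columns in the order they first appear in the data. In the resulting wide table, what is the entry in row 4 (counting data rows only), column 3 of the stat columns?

20

With rows in first-appearance order of team, row 4 is team=DL3. stat columns in first-appearance order: goals, assists, fouls, saves; column 3 is fouls.
Long rows with team=DL3, stat=fouls: min(20, 467, 193) = 20.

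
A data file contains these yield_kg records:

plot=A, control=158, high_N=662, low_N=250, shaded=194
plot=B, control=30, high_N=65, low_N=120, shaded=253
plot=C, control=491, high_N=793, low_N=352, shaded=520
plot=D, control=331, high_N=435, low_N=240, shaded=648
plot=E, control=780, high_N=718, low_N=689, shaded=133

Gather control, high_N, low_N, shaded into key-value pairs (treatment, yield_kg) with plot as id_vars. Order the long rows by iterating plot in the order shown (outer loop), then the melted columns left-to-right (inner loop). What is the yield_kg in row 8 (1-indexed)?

20 rows total (5 × 4). Row 8: index ⌊(8-1)/4⌋ = 1 into plot → B; (8-1) mod 4 = 3 into the melted columns → shaded.
So row 8 is (B, shaded, 253); yield_kg = 253.

253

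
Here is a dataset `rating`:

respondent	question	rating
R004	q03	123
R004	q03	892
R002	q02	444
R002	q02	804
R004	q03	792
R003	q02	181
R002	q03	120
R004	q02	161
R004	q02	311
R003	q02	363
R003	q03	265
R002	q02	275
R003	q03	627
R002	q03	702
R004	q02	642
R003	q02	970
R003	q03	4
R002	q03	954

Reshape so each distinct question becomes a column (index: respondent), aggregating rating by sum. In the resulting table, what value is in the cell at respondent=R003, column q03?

896

Rows with respondent=R003 and question=q03: rating values are 265, 627, 4.
265 + 627 + 4 = 896.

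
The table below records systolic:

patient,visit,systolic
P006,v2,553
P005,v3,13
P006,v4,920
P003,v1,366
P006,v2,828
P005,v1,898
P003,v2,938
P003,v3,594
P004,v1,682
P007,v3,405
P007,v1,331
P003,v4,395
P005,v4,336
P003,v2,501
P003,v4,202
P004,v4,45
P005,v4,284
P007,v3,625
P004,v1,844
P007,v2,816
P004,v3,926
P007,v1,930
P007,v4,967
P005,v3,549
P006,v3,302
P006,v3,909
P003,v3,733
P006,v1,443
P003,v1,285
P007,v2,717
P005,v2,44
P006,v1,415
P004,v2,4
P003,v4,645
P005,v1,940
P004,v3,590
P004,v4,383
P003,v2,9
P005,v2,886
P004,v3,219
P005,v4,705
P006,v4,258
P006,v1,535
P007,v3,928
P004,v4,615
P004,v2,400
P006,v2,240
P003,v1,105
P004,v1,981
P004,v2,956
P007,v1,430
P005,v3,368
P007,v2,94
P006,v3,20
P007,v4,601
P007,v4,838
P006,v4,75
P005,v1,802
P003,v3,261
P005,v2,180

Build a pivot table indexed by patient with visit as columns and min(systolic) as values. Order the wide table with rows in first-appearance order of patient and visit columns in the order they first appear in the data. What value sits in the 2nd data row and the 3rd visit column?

284

With rows in first-appearance order of patient, row 2 is patient=P005. visit columns in first-appearance order: v2, v3, v4, v1; column 3 is v4.
Long rows with patient=P005, visit=v4: min(336, 284, 705) = 284.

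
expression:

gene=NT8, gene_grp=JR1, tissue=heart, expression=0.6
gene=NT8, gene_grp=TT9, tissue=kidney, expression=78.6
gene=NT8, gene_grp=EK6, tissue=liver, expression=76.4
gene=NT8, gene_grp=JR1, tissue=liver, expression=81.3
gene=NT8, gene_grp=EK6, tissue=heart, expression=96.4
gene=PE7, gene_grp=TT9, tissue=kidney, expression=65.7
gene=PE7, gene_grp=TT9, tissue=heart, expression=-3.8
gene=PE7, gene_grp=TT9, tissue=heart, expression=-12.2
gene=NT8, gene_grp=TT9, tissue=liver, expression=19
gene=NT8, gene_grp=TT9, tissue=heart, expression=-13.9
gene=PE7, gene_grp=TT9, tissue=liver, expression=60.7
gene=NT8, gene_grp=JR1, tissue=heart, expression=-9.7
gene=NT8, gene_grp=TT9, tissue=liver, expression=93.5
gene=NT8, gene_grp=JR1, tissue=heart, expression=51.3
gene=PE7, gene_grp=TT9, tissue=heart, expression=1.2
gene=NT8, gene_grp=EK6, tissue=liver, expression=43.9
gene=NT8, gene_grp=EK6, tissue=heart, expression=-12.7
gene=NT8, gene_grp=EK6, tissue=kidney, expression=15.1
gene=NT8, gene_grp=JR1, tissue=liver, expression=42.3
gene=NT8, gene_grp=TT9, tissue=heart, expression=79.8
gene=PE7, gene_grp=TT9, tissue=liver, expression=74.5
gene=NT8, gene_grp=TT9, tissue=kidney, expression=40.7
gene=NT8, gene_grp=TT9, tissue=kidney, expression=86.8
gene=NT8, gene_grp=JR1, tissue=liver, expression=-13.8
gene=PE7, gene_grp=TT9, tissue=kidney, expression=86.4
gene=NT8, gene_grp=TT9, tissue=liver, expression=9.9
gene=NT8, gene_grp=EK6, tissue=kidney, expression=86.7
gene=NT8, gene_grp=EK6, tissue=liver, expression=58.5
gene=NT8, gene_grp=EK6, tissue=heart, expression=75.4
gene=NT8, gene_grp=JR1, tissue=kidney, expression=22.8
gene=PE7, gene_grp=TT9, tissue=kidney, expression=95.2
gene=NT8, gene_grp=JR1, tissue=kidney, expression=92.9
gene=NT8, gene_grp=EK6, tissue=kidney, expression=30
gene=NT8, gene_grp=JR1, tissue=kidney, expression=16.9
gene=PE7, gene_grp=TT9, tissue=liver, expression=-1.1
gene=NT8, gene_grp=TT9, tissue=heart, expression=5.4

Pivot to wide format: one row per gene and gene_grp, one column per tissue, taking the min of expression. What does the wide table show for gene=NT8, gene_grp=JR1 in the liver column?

-13.8

Rows with gene=NT8, gene_grp=JR1 and tissue=liver: expression values are 81.3, 42.3, -13.8.
min(81.3, 42.3, -13.8) = -13.8.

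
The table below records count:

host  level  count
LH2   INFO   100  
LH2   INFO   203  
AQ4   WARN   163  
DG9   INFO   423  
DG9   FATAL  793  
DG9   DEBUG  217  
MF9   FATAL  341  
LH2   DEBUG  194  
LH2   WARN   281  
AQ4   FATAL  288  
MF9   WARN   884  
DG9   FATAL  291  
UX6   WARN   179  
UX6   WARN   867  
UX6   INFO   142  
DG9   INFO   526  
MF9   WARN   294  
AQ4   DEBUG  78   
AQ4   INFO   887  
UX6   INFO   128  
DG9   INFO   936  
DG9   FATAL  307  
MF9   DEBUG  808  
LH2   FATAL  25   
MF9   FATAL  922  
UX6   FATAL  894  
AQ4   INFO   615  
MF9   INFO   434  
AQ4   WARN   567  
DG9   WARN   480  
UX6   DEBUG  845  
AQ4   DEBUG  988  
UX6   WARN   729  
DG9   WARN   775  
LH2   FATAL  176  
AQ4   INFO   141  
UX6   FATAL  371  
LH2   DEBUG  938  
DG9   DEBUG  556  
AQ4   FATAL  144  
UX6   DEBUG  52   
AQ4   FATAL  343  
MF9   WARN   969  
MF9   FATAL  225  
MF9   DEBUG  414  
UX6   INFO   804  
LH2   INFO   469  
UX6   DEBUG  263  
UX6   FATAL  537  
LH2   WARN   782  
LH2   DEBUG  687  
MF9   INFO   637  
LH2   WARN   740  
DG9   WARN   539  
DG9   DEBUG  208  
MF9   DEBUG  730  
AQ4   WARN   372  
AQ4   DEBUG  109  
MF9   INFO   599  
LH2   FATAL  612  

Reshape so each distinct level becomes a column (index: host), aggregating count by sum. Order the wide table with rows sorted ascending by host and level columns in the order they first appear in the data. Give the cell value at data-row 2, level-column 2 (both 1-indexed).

With rows sorted ascending by host, row 2 is host=DG9. level columns in first-appearance order: INFO, WARN, FATAL, DEBUG; column 2 is WARN.
Long rows with host=DG9, level=WARN: 480 + 775 + 539 = 1794.

1794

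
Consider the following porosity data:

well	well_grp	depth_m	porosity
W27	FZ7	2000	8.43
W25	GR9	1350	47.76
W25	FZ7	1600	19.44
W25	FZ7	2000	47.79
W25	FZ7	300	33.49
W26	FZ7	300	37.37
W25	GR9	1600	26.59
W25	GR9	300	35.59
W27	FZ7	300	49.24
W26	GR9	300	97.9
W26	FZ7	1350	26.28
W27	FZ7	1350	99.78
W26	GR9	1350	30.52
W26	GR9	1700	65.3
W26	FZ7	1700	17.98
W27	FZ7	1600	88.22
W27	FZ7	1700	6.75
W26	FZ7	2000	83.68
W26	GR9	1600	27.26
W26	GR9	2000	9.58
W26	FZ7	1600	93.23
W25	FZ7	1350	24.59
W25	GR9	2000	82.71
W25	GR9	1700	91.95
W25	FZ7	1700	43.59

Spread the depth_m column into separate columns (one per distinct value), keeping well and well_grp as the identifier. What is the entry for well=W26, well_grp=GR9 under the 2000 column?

Wide layout: rows indexed by well and well_grp, columns are the 5 distinct depth_m values (2000, 1350, 1600, 300, 1700).
Cell (well=W26, well_grp=GR9, depth_m=2000) draws from the long row where well=W26, well_grp=GR9 and depth_m=2000, which has porosity=9.58.

9.58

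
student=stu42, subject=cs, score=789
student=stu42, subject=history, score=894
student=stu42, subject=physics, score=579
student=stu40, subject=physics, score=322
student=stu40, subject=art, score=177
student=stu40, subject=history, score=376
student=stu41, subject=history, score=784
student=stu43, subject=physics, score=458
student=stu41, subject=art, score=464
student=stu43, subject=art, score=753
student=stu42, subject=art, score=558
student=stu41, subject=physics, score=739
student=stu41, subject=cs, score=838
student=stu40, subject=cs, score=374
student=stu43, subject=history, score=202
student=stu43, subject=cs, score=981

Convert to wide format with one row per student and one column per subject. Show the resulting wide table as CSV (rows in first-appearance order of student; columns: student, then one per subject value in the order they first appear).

student,cs,history,physics,art
stu42,789,894,579,558
stu40,374,376,322,177
stu41,838,784,739,464
stu43,981,202,458,753

Columns: student plus the 4 distinct subject values (cs, history, physics, art).
For example, row stu42 column cs takes score=789 from the long row (stu42, cs).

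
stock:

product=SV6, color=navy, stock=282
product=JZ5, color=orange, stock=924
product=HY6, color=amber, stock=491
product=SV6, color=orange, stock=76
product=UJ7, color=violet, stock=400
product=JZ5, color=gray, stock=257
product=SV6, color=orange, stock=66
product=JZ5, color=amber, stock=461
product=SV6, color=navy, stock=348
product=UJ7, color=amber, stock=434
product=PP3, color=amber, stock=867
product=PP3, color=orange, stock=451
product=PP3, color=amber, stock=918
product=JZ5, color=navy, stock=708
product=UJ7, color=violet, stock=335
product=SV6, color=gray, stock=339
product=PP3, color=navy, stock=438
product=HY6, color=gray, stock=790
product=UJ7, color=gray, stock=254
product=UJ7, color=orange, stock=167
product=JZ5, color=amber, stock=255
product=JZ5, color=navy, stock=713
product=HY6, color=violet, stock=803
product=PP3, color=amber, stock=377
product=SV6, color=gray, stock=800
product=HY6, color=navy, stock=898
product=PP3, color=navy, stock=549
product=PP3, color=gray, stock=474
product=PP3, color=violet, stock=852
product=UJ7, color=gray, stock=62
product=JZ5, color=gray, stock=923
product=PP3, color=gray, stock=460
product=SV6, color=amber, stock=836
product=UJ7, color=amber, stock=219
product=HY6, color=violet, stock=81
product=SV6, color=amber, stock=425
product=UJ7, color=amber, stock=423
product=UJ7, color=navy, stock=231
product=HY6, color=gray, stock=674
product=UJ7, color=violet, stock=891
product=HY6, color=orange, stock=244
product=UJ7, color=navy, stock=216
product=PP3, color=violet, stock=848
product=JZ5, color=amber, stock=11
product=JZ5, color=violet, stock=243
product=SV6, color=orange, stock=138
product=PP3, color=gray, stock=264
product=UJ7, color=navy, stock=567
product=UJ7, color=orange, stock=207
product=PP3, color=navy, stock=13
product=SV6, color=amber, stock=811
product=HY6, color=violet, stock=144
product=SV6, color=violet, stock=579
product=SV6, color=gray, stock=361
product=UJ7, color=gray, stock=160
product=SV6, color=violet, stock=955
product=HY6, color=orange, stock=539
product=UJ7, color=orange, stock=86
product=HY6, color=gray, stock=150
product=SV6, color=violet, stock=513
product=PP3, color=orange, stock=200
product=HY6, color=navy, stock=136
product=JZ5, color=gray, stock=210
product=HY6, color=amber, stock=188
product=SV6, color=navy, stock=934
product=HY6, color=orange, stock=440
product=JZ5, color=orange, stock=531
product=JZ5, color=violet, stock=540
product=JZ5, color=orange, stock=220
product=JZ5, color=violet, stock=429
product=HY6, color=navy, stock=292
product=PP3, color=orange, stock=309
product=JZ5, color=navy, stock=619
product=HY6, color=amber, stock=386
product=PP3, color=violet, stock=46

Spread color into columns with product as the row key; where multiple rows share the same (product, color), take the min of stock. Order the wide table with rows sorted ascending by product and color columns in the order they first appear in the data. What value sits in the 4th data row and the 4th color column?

513

With rows sorted ascending by product, row 4 is product=SV6. color columns in first-appearance order: navy, orange, amber, violet, gray; column 4 is violet.
Long rows with product=SV6, color=violet: min(579, 955, 513) = 513.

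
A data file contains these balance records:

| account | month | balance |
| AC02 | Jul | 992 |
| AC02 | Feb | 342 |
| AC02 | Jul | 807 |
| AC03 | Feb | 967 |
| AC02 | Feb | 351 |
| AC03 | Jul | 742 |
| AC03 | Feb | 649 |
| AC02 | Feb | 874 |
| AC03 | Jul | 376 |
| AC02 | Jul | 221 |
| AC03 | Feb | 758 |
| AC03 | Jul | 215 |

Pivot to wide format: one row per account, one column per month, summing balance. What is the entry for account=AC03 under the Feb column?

2374

Rows with account=AC03 and month=Feb: balance values are 967, 649, 758.
967 + 649 + 758 = 2374.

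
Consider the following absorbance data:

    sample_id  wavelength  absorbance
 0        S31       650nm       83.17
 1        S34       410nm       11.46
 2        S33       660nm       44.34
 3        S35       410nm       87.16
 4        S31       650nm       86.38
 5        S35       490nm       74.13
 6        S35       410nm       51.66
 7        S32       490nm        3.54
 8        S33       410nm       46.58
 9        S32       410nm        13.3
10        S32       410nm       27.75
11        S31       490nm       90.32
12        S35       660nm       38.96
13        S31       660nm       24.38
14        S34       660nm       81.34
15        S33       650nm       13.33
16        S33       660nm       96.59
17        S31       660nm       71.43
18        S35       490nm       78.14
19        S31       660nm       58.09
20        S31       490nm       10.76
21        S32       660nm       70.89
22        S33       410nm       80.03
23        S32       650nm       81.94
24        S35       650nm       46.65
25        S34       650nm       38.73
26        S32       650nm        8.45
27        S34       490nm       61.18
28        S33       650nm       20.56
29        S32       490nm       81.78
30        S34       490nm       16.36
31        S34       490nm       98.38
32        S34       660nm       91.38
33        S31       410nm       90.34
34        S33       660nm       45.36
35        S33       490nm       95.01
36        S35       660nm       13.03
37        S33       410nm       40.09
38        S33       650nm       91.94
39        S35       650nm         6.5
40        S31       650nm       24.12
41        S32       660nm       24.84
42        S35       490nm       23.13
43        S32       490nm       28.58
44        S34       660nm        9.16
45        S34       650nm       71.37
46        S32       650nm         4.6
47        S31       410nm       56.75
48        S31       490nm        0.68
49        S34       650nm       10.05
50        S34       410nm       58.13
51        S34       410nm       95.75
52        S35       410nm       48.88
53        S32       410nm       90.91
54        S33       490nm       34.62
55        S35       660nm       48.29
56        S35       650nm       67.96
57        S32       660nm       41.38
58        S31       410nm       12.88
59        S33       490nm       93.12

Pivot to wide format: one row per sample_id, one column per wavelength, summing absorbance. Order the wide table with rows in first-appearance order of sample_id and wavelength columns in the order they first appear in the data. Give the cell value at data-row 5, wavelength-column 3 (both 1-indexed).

137.11

With rows in first-appearance order of sample_id, row 5 is sample_id=S32. wavelength columns in first-appearance order: 650nm, 410nm, 660nm, 490nm; column 3 is 660nm.
Long rows with sample_id=S32, wavelength=660nm: 70.89 + 24.84 + 41.38 = 137.11.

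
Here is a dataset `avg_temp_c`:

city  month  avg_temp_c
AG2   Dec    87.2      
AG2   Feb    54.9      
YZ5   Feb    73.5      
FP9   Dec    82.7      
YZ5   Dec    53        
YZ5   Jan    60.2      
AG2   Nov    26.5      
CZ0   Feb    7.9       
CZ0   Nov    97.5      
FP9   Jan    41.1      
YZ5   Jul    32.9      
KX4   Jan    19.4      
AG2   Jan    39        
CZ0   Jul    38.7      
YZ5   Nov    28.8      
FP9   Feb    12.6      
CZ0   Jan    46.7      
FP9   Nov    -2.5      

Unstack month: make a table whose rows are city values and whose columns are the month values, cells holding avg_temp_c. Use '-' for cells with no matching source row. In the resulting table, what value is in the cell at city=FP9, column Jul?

No long-format row has city=FP9 and month=Jul, so the cell is -.

-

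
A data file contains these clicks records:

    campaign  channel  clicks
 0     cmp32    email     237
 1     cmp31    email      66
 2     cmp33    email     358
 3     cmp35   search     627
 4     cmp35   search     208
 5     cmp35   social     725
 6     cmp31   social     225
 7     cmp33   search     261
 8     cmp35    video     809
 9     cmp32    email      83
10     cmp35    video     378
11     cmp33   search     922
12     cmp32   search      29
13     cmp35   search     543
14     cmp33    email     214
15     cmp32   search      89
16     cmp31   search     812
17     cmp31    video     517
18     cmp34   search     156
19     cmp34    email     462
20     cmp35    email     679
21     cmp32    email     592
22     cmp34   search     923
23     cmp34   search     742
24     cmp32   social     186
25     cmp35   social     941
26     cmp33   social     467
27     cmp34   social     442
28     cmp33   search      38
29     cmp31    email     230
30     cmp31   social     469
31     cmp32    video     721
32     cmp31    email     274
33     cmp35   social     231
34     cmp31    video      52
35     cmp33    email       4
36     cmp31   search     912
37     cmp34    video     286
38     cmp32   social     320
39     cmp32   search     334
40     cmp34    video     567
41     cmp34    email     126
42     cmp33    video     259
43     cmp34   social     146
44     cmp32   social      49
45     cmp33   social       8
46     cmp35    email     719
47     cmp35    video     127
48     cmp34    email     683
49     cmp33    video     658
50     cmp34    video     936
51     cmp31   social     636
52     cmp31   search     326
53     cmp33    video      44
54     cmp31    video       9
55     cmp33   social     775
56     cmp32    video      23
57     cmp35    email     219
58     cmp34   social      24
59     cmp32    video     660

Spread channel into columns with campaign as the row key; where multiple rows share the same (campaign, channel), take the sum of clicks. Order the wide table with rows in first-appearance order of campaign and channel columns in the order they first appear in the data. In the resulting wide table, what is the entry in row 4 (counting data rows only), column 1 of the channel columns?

With rows in first-appearance order of campaign, row 4 is campaign=cmp35. channel columns in first-appearance order: email, search, social, video; column 1 is email.
Long rows with campaign=cmp35, channel=email: 679 + 719 + 219 = 1617.

1617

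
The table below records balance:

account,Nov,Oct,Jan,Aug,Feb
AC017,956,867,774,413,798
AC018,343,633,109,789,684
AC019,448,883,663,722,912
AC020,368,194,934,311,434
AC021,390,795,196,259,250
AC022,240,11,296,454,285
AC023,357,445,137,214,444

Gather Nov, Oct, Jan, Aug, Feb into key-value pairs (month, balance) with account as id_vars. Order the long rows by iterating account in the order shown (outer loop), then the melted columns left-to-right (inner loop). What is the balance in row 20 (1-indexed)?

35 rows total (7 × 5). Row 20: index ⌊(20-1)/5⌋ = 3 into account → AC020; (20-1) mod 5 = 4 into the melted columns → Feb.
So row 20 is (AC020, Feb, 434); balance = 434.

434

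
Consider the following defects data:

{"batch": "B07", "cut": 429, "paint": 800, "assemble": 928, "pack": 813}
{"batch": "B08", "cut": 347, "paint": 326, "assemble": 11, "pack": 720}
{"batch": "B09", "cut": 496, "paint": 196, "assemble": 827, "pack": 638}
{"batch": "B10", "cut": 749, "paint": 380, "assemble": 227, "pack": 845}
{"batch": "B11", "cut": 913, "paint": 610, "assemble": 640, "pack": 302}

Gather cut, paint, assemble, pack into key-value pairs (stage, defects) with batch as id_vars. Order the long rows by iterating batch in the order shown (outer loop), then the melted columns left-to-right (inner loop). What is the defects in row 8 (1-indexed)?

720

20 rows total (5 × 4). Row 8: index ⌊(8-1)/4⌋ = 1 into batch → B08; (8-1) mod 4 = 3 into the melted columns → pack.
So row 8 is (B08, pack, 720); defects = 720.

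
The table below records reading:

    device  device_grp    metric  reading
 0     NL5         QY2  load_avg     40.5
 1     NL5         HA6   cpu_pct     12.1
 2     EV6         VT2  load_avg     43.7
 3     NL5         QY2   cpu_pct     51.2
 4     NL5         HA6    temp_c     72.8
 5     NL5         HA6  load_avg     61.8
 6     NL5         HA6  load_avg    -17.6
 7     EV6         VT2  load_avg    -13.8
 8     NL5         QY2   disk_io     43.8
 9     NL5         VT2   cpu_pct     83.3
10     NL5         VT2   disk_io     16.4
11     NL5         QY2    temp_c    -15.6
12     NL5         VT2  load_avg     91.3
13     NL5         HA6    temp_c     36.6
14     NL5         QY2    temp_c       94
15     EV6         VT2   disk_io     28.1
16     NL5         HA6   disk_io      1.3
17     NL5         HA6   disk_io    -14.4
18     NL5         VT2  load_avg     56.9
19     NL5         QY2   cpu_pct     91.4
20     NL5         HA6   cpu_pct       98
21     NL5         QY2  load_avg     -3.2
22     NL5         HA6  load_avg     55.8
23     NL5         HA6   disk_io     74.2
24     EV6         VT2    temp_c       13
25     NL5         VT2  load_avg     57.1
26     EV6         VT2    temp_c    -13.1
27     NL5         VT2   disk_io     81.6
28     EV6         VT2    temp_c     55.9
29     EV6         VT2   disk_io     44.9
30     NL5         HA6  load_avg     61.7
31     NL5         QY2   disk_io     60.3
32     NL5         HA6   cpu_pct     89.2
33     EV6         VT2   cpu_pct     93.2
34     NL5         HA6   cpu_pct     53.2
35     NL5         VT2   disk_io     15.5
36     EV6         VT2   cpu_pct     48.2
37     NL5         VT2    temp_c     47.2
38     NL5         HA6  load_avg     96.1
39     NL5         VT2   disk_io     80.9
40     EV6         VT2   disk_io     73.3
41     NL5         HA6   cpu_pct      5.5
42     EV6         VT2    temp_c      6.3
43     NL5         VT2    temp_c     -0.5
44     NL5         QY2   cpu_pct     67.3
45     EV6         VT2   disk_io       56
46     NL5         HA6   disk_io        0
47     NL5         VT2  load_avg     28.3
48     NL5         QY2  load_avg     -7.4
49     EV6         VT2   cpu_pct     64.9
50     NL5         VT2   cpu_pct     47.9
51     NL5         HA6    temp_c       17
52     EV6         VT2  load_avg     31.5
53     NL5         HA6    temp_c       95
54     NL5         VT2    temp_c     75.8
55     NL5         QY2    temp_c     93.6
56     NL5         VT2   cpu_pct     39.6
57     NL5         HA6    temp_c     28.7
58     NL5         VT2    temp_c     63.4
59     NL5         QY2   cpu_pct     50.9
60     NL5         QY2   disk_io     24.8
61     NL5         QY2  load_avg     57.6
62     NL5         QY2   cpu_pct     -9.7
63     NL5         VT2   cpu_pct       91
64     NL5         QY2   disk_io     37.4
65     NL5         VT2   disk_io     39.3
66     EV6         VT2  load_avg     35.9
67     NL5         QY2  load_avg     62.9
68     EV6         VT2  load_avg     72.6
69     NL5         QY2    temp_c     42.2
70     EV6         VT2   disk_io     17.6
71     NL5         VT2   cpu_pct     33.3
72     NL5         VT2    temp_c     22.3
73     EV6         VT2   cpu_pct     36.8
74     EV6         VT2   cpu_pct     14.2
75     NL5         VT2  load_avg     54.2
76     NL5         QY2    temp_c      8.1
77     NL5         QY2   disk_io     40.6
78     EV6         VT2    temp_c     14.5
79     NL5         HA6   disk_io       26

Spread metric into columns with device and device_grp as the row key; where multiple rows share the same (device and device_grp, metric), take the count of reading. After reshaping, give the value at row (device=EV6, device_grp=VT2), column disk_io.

5

Rows with device=EV6, device_grp=VT2 and metric=disk_io: reading values are 28.1, 44.9, 73.3, 56, 17.6.
5 rows match — count = 5.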